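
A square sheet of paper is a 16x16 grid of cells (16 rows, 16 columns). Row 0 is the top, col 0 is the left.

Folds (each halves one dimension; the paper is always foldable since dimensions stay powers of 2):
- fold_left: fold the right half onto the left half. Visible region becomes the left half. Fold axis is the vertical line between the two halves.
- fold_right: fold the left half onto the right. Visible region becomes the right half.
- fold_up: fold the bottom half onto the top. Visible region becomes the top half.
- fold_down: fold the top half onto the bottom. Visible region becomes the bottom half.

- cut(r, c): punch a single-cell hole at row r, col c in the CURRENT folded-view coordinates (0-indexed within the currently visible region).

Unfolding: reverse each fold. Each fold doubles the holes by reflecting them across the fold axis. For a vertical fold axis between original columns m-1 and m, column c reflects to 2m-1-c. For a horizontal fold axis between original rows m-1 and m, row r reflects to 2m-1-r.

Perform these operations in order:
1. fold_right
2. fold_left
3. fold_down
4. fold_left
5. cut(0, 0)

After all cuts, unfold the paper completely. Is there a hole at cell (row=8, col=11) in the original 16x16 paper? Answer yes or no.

Op 1 fold_right: fold axis v@8; visible region now rows[0,16) x cols[8,16) = 16x8
Op 2 fold_left: fold axis v@12; visible region now rows[0,16) x cols[8,12) = 16x4
Op 3 fold_down: fold axis h@8; visible region now rows[8,16) x cols[8,12) = 8x4
Op 4 fold_left: fold axis v@10; visible region now rows[8,16) x cols[8,10) = 8x2
Op 5 cut(0, 0): punch at orig (8,8); cuts so far [(8, 8)]; region rows[8,16) x cols[8,10) = 8x2
Unfold 1 (reflect across v@10): 2 holes -> [(8, 8), (8, 11)]
Unfold 2 (reflect across h@8): 4 holes -> [(7, 8), (7, 11), (8, 8), (8, 11)]
Unfold 3 (reflect across v@12): 8 holes -> [(7, 8), (7, 11), (7, 12), (7, 15), (8, 8), (8, 11), (8, 12), (8, 15)]
Unfold 4 (reflect across v@8): 16 holes -> [(7, 0), (7, 3), (7, 4), (7, 7), (7, 8), (7, 11), (7, 12), (7, 15), (8, 0), (8, 3), (8, 4), (8, 7), (8, 8), (8, 11), (8, 12), (8, 15)]
Holes: [(7, 0), (7, 3), (7, 4), (7, 7), (7, 8), (7, 11), (7, 12), (7, 15), (8, 0), (8, 3), (8, 4), (8, 7), (8, 8), (8, 11), (8, 12), (8, 15)]

Answer: yes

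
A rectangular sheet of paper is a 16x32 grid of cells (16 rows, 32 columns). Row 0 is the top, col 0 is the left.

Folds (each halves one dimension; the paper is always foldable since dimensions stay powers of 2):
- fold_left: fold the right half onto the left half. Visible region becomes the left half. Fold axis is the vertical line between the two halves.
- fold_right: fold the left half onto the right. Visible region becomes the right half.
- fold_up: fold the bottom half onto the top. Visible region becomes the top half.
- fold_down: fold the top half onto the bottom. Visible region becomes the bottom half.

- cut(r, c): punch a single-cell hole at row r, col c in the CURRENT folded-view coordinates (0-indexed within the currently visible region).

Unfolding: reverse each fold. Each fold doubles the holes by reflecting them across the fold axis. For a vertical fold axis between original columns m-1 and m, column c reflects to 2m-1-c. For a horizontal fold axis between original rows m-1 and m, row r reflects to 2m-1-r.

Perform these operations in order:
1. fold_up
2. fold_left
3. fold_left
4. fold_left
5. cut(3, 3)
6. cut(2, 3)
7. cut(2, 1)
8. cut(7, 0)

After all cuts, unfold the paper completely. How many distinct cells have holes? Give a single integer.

Answer: 64

Derivation:
Op 1 fold_up: fold axis h@8; visible region now rows[0,8) x cols[0,32) = 8x32
Op 2 fold_left: fold axis v@16; visible region now rows[0,8) x cols[0,16) = 8x16
Op 3 fold_left: fold axis v@8; visible region now rows[0,8) x cols[0,8) = 8x8
Op 4 fold_left: fold axis v@4; visible region now rows[0,8) x cols[0,4) = 8x4
Op 5 cut(3, 3): punch at orig (3,3); cuts so far [(3, 3)]; region rows[0,8) x cols[0,4) = 8x4
Op 6 cut(2, 3): punch at orig (2,3); cuts so far [(2, 3), (3, 3)]; region rows[0,8) x cols[0,4) = 8x4
Op 7 cut(2, 1): punch at orig (2,1); cuts so far [(2, 1), (2, 3), (3, 3)]; region rows[0,8) x cols[0,4) = 8x4
Op 8 cut(7, 0): punch at orig (7,0); cuts so far [(2, 1), (2, 3), (3, 3), (7, 0)]; region rows[0,8) x cols[0,4) = 8x4
Unfold 1 (reflect across v@4): 8 holes -> [(2, 1), (2, 3), (2, 4), (2, 6), (3, 3), (3, 4), (7, 0), (7, 7)]
Unfold 2 (reflect across v@8): 16 holes -> [(2, 1), (2, 3), (2, 4), (2, 6), (2, 9), (2, 11), (2, 12), (2, 14), (3, 3), (3, 4), (3, 11), (3, 12), (7, 0), (7, 7), (7, 8), (7, 15)]
Unfold 3 (reflect across v@16): 32 holes -> [(2, 1), (2, 3), (2, 4), (2, 6), (2, 9), (2, 11), (2, 12), (2, 14), (2, 17), (2, 19), (2, 20), (2, 22), (2, 25), (2, 27), (2, 28), (2, 30), (3, 3), (3, 4), (3, 11), (3, 12), (3, 19), (3, 20), (3, 27), (3, 28), (7, 0), (7, 7), (7, 8), (7, 15), (7, 16), (7, 23), (7, 24), (7, 31)]
Unfold 4 (reflect across h@8): 64 holes -> [(2, 1), (2, 3), (2, 4), (2, 6), (2, 9), (2, 11), (2, 12), (2, 14), (2, 17), (2, 19), (2, 20), (2, 22), (2, 25), (2, 27), (2, 28), (2, 30), (3, 3), (3, 4), (3, 11), (3, 12), (3, 19), (3, 20), (3, 27), (3, 28), (7, 0), (7, 7), (7, 8), (7, 15), (7, 16), (7, 23), (7, 24), (7, 31), (8, 0), (8, 7), (8, 8), (8, 15), (8, 16), (8, 23), (8, 24), (8, 31), (12, 3), (12, 4), (12, 11), (12, 12), (12, 19), (12, 20), (12, 27), (12, 28), (13, 1), (13, 3), (13, 4), (13, 6), (13, 9), (13, 11), (13, 12), (13, 14), (13, 17), (13, 19), (13, 20), (13, 22), (13, 25), (13, 27), (13, 28), (13, 30)]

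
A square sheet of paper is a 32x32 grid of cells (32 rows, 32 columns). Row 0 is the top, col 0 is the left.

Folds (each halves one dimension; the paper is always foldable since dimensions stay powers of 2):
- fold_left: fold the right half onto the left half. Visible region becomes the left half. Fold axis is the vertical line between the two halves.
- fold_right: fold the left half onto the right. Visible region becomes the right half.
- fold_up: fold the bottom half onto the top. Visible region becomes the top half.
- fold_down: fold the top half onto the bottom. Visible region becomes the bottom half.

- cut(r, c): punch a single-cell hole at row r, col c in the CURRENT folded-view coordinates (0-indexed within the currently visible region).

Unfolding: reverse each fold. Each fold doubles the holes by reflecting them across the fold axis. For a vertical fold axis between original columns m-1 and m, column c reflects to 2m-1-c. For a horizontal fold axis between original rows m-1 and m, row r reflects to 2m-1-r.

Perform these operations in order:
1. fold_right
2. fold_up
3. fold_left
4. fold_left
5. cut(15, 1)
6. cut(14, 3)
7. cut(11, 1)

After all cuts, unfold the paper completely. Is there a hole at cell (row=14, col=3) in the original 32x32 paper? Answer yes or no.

Answer: yes

Derivation:
Op 1 fold_right: fold axis v@16; visible region now rows[0,32) x cols[16,32) = 32x16
Op 2 fold_up: fold axis h@16; visible region now rows[0,16) x cols[16,32) = 16x16
Op 3 fold_left: fold axis v@24; visible region now rows[0,16) x cols[16,24) = 16x8
Op 4 fold_left: fold axis v@20; visible region now rows[0,16) x cols[16,20) = 16x4
Op 5 cut(15, 1): punch at orig (15,17); cuts so far [(15, 17)]; region rows[0,16) x cols[16,20) = 16x4
Op 6 cut(14, 3): punch at orig (14,19); cuts so far [(14, 19), (15, 17)]; region rows[0,16) x cols[16,20) = 16x4
Op 7 cut(11, 1): punch at orig (11,17); cuts so far [(11, 17), (14, 19), (15, 17)]; region rows[0,16) x cols[16,20) = 16x4
Unfold 1 (reflect across v@20): 6 holes -> [(11, 17), (11, 22), (14, 19), (14, 20), (15, 17), (15, 22)]
Unfold 2 (reflect across v@24): 12 holes -> [(11, 17), (11, 22), (11, 25), (11, 30), (14, 19), (14, 20), (14, 27), (14, 28), (15, 17), (15, 22), (15, 25), (15, 30)]
Unfold 3 (reflect across h@16): 24 holes -> [(11, 17), (11, 22), (11, 25), (11, 30), (14, 19), (14, 20), (14, 27), (14, 28), (15, 17), (15, 22), (15, 25), (15, 30), (16, 17), (16, 22), (16, 25), (16, 30), (17, 19), (17, 20), (17, 27), (17, 28), (20, 17), (20, 22), (20, 25), (20, 30)]
Unfold 4 (reflect across v@16): 48 holes -> [(11, 1), (11, 6), (11, 9), (11, 14), (11, 17), (11, 22), (11, 25), (11, 30), (14, 3), (14, 4), (14, 11), (14, 12), (14, 19), (14, 20), (14, 27), (14, 28), (15, 1), (15, 6), (15, 9), (15, 14), (15, 17), (15, 22), (15, 25), (15, 30), (16, 1), (16, 6), (16, 9), (16, 14), (16, 17), (16, 22), (16, 25), (16, 30), (17, 3), (17, 4), (17, 11), (17, 12), (17, 19), (17, 20), (17, 27), (17, 28), (20, 1), (20, 6), (20, 9), (20, 14), (20, 17), (20, 22), (20, 25), (20, 30)]
Holes: [(11, 1), (11, 6), (11, 9), (11, 14), (11, 17), (11, 22), (11, 25), (11, 30), (14, 3), (14, 4), (14, 11), (14, 12), (14, 19), (14, 20), (14, 27), (14, 28), (15, 1), (15, 6), (15, 9), (15, 14), (15, 17), (15, 22), (15, 25), (15, 30), (16, 1), (16, 6), (16, 9), (16, 14), (16, 17), (16, 22), (16, 25), (16, 30), (17, 3), (17, 4), (17, 11), (17, 12), (17, 19), (17, 20), (17, 27), (17, 28), (20, 1), (20, 6), (20, 9), (20, 14), (20, 17), (20, 22), (20, 25), (20, 30)]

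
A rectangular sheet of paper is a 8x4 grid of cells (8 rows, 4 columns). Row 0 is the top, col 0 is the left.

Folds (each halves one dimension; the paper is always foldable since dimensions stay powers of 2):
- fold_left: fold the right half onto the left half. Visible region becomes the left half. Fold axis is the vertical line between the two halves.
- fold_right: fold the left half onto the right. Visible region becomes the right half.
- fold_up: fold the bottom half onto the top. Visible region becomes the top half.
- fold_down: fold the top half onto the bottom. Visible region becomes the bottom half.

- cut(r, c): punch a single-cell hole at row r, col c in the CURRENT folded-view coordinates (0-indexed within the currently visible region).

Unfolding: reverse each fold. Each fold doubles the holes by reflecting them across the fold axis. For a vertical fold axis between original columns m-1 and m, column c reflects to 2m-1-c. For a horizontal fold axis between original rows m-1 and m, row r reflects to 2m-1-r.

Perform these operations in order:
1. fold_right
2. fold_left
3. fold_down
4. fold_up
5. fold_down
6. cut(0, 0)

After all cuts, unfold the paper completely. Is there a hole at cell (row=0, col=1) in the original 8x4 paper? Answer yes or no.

Op 1 fold_right: fold axis v@2; visible region now rows[0,8) x cols[2,4) = 8x2
Op 2 fold_left: fold axis v@3; visible region now rows[0,8) x cols[2,3) = 8x1
Op 3 fold_down: fold axis h@4; visible region now rows[4,8) x cols[2,3) = 4x1
Op 4 fold_up: fold axis h@6; visible region now rows[4,6) x cols[2,3) = 2x1
Op 5 fold_down: fold axis h@5; visible region now rows[5,6) x cols[2,3) = 1x1
Op 6 cut(0, 0): punch at orig (5,2); cuts so far [(5, 2)]; region rows[5,6) x cols[2,3) = 1x1
Unfold 1 (reflect across h@5): 2 holes -> [(4, 2), (5, 2)]
Unfold 2 (reflect across h@6): 4 holes -> [(4, 2), (5, 2), (6, 2), (7, 2)]
Unfold 3 (reflect across h@4): 8 holes -> [(0, 2), (1, 2), (2, 2), (3, 2), (4, 2), (5, 2), (6, 2), (7, 2)]
Unfold 4 (reflect across v@3): 16 holes -> [(0, 2), (0, 3), (1, 2), (1, 3), (2, 2), (2, 3), (3, 2), (3, 3), (4, 2), (4, 3), (5, 2), (5, 3), (6, 2), (6, 3), (7, 2), (7, 3)]
Unfold 5 (reflect across v@2): 32 holes -> [(0, 0), (0, 1), (0, 2), (0, 3), (1, 0), (1, 1), (1, 2), (1, 3), (2, 0), (2, 1), (2, 2), (2, 3), (3, 0), (3, 1), (3, 2), (3, 3), (4, 0), (4, 1), (4, 2), (4, 3), (5, 0), (5, 1), (5, 2), (5, 3), (6, 0), (6, 1), (6, 2), (6, 3), (7, 0), (7, 1), (7, 2), (7, 3)]
Holes: [(0, 0), (0, 1), (0, 2), (0, 3), (1, 0), (1, 1), (1, 2), (1, 3), (2, 0), (2, 1), (2, 2), (2, 3), (3, 0), (3, 1), (3, 2), (3, 3), (4, 0), (4, 1), (4, 2), (4, 3), (5, 0), (5, 1), (5, 2), (5, 3), (6, 0), (6, 1), (6, 2), (6, 3), (7, 0), (7, 1), (7, 2), (7, 3)]

Answer: yes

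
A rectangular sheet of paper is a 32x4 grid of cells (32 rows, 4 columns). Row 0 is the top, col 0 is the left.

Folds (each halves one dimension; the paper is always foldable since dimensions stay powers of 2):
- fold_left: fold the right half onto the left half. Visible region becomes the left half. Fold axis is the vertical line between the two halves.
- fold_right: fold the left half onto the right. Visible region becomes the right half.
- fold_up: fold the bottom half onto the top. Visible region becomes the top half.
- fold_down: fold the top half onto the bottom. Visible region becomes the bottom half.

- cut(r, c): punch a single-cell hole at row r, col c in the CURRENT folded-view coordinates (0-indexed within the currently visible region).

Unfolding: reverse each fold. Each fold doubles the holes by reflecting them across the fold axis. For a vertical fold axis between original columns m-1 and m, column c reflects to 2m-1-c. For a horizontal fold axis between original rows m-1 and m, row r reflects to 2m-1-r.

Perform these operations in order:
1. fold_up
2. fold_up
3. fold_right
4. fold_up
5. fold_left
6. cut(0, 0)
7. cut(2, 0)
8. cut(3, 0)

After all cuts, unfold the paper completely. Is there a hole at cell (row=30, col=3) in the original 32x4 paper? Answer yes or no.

Answer: no

Derivation:
Op 1 fold_up: fold axis h@16; visible region now rows[0,16) x cols[0,4) = 16x4
Op 2 fold_up: fold axis h@8; visible region now rows[0,8) x cols[0,4) = 8x4
Op 3 fold_right: fold axis v@2; visible region now rows[0,8) x cols[2,4) = 8x2
Op 4 fold_up: fold axis h@4; visible region now rows[0,4) x cols[2,4) = 4x2
Op 5 fold_left: fold axis v@3; visible region now rows[0,4) x cols[2,3) = 4x1
Op 6 cut(0, 0): punch at orig (0,2); cuts so far [(0, 2)]; region rows[0,4) x cols[2,3) = 4x1
Op 7 cut(2, 0): punch at orig (2,2); cuts so far [(0, 2), (2, 2)]; region rows[0,4) x cols[2,3) = 4x1
Op 8 cut(3, 0): punch at orig (3,2); cuts so far [(0, 2), (2, 2), (3, 2)]; region rows[0,4) x cols[2,3) = 4x1
Unfold 1 (reflect across v@3): 6 holes -> [(0, 2), (0, 3), (2, 2), (2, 3), (3, 2), (3, 3)]
Unfold 2 (reflect across h@4): 12 holes -> [(0, 2), (0, 3), (2, 2), (2, 3), (3, 2), (3, 3), (4, 2), (4, 3), (5, 2), (5, 3), (7, 2), (7, 3)]
Unfold 3 (reflect across v@2): 24 holes -> [(0, 0), (0, 1), (0, 2), (0, 3), (2, 0), (2, 1), (2, 2), (2, 3), (3, 0), (3, 1), (3, 2), (3, 3), (4, 0), (4, 1), (4, 2), (4, 3), (5, 0), (5, 1), (5, 2), (5, 3), (7, 0), (7, 1), (7, 2), (7, 3)]
Unfold 4 (reflect across h@8): 48 holes -> [(0, 0), (0, 1), (0, 2), (0, 3), (2, 0), (2, 1), (2, 2), (2, 3), (3, 0), (3, 1), (3, 2), (3, 3), (4, 0), (4, 1), (4, 2), (4, 3), (5, 0), (5, 1), (5, 2), (5, 3), (7, 0), (7, 1), (7, 2), (7, 3), (8, 0), (8, 1), (8, 2), (8, 3), (10, 0), (10, 1), (10, 2), (10, 3), (11, 0), (11, 1), (11, 2), (11, 3), (12, 0), (12, 1), (12, 2), (12, 3), (13, 0), (13, 1), (13, 2), (13, 3), (15, 0), (15, 1), (15, 2), (15, 3)]
Unfold 5 (reflect across h@16): 96 holes -> [(0, 0), (0, 1), (0, 2), (0, 3), (2, 0), (2, 1), (2, 2), (2, 3), (3, 0), (3, 1), (3, 2), (3, 3), (4, 0), (4, 1), (4, 2), (4, 3), (5, 0), (5, 1), (5, 2), (5, 3), (7, 0), (7, 1), (7, 2), (7, 3), (8, 0), (8, 1), (8, 2), (8, 3), (10, 0), (10, 1), (10, 2), (10, 3), (11, 0), (11, 1), (11, 2), (11, 3), (12, 0), (12, 1), (12, 2), (12, 3), (13, 0), (13, 1), (13, 2), (13, 3), (15, 0), (15, 1), (15, 2), (15, 3), (16, 0), (16, 1), (16, 2), (16, 3), (18, 0), (18, 1), (18, 2), (18, 3), (19, 0), (19, 1), (19, 2), (19, 3), (20, 0), (20, 1), (20, 2), (20, 3), (21, 0), (21, 1), (21, 2), (21, 3), (23, 0), (23, 1), (23, 2), (23, 3), (24, 0), (24, 1), (24, 2), (24, 3), (26, 0), (26, 1), (26, 2), (26, 3), (27, 0), (27, 1), (27, 2), (27, 3), (28, 0), (28, 1), (28, 2), (28, 3), (29, 0), (29, 1), (29, 2), (29, 3), (31, 0), (31, 1), (31, 2), (31, 3)]
Holes: [(0, 0), (0, 1), (0, 2), (0, 3), (2, 0), (2, 1), (2, 2), (2, 3), (3, 0), (3, 1), (3, 2), (3, 3), (4, 0), (4, 1), (4, 2), (4, 3), (5, 0), (5, 1), (5, 2), (5, 3), (7, 0), (7, 1), (7, 2), (7, 3), (8, 0), (8, 1), (8, 2), (8, 3), (10, 0), (10, 1), (10, 2), (10, 3), (11, 0), (11, 1), (11, 2), (11, 3), (12, 0), (12, 1), (12, 2), (12, 3), (13, 0), (13, 1), (13, 2), (13, 3), (15, 0), (15, 1), (15, 2), (15, 3), (16, 0), (16, 1), (16, 2), (16, 3), (18, 0), (18, 1), (18, 2), (18, 3), (19, 0), (19, 1), (19, 2), (19, 3), (20, 0), (20, 1), (20, 2), (20, 3), (21, 0), (21, 1), (21, 2), (21, 3), (23, 0), (23, 1), (23, 2), (23, 3), (24, 0), (24, 1), (24, 2), (24, 3), (26, 0), (26, 1), (26, 2), (26, 3), (27, 0), (27, 1), (27, 2), (27, 3), (28, 0), (28, 1), (28, 2), (28, 3), (29, 0), (29, 1), (29, 2), (29, 3), (31, 0), (31, 1), (31, 2), (31, 3)]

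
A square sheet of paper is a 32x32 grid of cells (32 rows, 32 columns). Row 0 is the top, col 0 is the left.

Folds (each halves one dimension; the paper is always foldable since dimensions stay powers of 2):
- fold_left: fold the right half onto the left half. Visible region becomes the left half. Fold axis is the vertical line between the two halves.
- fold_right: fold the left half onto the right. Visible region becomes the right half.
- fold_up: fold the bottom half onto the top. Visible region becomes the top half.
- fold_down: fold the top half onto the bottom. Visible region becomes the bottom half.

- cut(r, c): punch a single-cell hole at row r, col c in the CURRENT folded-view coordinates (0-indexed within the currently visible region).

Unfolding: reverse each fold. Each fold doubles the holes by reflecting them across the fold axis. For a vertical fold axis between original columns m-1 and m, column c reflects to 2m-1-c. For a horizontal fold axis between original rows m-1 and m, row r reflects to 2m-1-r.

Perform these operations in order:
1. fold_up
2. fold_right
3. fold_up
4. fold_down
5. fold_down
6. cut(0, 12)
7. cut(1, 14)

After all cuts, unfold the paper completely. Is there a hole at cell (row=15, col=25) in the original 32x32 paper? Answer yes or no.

Op 1 fold_up: fold axis h@16; visible region now rows[0,16) x cols[0,32) = 16x32
Op 2 fold_right: fold axis v@16; visible region now rows[0,16) x cols[16,32) = 16x16
Op 3 fold_up: fold axis h@8; visible region now rows[0,8) x cols[16,32) = 8x16
Op 4 fold_down: fold axis h@4; visible region now rows[4,8) x cols[16,32) = 4x16
Op 5 fold_down: fold axis h@6; visible region now rows[6,8) x cols[16,32) = 2x16
Op 6 cut(0, 12): punch at orig (6,28); cuts so far [(6, 28)]; region rows[6,8) x cols[16,32) = 2x16
Op 7 cut(1, 14): punch at orig (7,30); cuts so far [(6, 28), (7, 30)]; region rows[6,8) x cols[16,32) = 2x16
Unfold 1 (reflect across h@6): 4 holes -> [(4, 30), (5, 28), (6, 28), (7, 30)]
Unfold 2 (reflect across h@4): 8 holes -> [(0, 30), (1, 28), (2, 28), (3, 30), (4, 30), (5, 28), (6, 28), (7, 30)]
Unfold 3 (reflect across h@8): 16 holes -> [(0, 30), (1, 28), (2, 28), (3, 30), (4, 30), (5, 28), (6, 28), (7, 30), (8, 30), (9, 28), (10, 28), (11, 30), (12, 30), (13, 28), (14, 28), (15, 30)]
Unfold 4 (reflect across v@16): 32 holes -> [(0, 1), (0, 30), (1, 3), (1, 28), (2, 3), (2, 28), (3, 1), (3, 30), (4, 1), (4, 30), (5, 3), (5, 28), (6, 3), (6, 28), (7, 1), (7, 30), (8, 1), (8, 30), (9, 3), (9, 28), (10, 3), (10, 28), (11, 1), (11, 30), (12, 1), (12, 30), (13, 3), (13, 28), (14, 3), (14, 28), (15, 1), (15, 30)]
Unfold 5 (reflect across h@16): 64 holes -> [(0, 1), (0, 30), (1, 3), (1, 28), (2, 3), (2, 28), (3, 1), (3, 30), (4, 1), (4, 30), (5, 3), (5, 28), (6, 3), (6, 28), (7, 1), (7, 30), (8, 1), (8, 30), (9, 3), (9, 28), (10, 3), (10, 28), (11, 1), (11, 30), (12, 1), (12, 30), (13, 3), (13, 28), (14, 3), (14, 28), (15, 1), (15, 30), (16, 1), (16, 30), (17, 3), (17, 28), (18, 3), (18, 28), (19, 1), (19, 30), (20, 1), (20, 30), (21, 3), (21, 28), (22, 3), (22, 28), (23, 1), (23, 30), (24, 1), (24, 30), (25, 3), (25, 28), (26, 3), (26, 28), (27, 1), (27, 30), (28, 1), (28, 30), (29, 3), (29, 28), (30, 3), (30, 28), (31, 1), (31, 30)]
Holes: [(0, 1), (0, 30), (1, 3), (1, 28), (2, 3), (2, 28), (3, 1), (3, 30), (4, 1), (4, 30), (5, 3), (5, 28), (6, 3), (6, 28), (7, 1), (7, 30), (8, 1), (8, 30), (9, 3), (9, 28), (10, 3), (10, 28), (11, 1), (11, 30), (12, 1), (12, 30), (13, 3), (13, 28), (14, 3), (14, 28), (15, 1), (15, 30), (16, 1), (16, 30), (17, 3), (17, 28), (18, 3), (18, 28), (19, 1), (19, 30), (20, 1), (20, 30), (21, 3), (21, 28), (22, 3), (22, 28), (23, 1), (23, 30), (24, 1), (24, 30), (25, 3), (25, 28), (26, 3), (26, 28), (27, 1), (27, 30), (28, 1), (28, 30), (29, 3), (29, 28), (30, 3), (30, 28), (31, 1), (31, 30)]

Answer: no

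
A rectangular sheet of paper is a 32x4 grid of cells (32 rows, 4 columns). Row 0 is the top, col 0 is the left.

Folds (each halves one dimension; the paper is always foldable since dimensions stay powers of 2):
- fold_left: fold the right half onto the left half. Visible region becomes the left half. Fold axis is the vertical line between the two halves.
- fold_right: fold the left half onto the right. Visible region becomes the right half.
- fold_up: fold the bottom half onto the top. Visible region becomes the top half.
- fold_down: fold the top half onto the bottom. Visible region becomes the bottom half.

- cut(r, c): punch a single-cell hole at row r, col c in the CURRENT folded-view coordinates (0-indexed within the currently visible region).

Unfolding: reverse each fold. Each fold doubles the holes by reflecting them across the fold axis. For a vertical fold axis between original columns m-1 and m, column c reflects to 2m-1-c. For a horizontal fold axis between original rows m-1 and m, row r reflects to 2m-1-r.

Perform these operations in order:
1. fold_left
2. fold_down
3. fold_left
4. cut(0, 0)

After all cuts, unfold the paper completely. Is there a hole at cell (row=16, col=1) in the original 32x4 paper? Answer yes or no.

Answer: yes

Derivation:
Op 1 fold_left: fold axis v@2; visible region now rows[0,32) x cols[0,2) = 32x2
Op 2 fold_down: fold axis h@16; visible region now rows[16,32) x cols[0,2) = 16x2
Op 3 fold_left: fold axis v@1; visible region now rows[16,32) x cols[0,1) = 16x1
Op 4 cut(0, 0): punch at orig (16,0); cuts so far [(16, 0)]; region rows[16,32) x cols[0,1) = 16x1
Unfold 1 (reflect across v@1): 2 holes -> [(16, 0), (16, 1)]
Unfold 2 (reflect across h@16): 4 holes -> [(15, 0), (15, 1), (16, 0), (16, 1)]
Unfold 3 (reflect across v@2): 8 holes -> [(15, 0), (15, 1), (15, 2), (15, 3), (16, 0), (16, 1), (16, 2), (16, 3)]
Holes: [(15, 0), (15, 1), (15, 2), (15, 3), (16, 0), (16, 1), (16, 2), (16, 3)]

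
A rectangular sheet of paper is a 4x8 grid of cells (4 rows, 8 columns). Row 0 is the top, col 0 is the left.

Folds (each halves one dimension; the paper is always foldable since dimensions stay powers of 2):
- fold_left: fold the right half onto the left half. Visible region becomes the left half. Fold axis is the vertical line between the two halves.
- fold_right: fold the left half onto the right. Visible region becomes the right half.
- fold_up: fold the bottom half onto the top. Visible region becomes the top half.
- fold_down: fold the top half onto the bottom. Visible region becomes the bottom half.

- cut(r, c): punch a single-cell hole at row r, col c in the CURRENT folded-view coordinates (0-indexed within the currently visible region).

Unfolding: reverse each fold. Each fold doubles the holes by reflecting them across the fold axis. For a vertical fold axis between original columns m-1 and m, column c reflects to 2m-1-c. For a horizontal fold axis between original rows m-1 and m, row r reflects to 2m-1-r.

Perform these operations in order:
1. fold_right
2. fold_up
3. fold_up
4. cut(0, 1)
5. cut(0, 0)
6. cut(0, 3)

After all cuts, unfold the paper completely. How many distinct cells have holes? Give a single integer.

Op 1 fold_right: fold axis v@4; visible region now rows[0,4) x cols[4,8) = 4x4
Op 2 fold_up: fold axis h@2; visible region now rows[0,2) x cols[4,8) = 2x4
Op 3 fold_up: fold axis h@1; visible region now rows[0,1) x cols[4,8) = 1x4
Op 4 cut(0, 1): punch at orig (0,5); cuts so far [(0, 5)]; region rows[0,1) x cols[4,8) = 1x4
Op 5 cut(0, 0): punch at orig (0,4); cuts so far [(0, 4), (0, 5)]; region rows[0,1) x cols[4,8) = 1x4
Op 6 cut(0, 3): punch at orig (0,7); cuts so far [(0, 4), (0, 5), (0, 7)]; region rows[0,1) x cols[4,8) = 1x4
Unfold 1 (reflect across h@1): 6 holes -> [(0, 4), (0, 5), (0, 7), (1, 4), (1, 5), (1, 7)]
Unfold 2 (reflect across h@2): 12 holes -> [(0, 4), (0, 5), (0, 7), (1, 4), (1, 5), (1, 7), (2, 4), (2, 5), (2, 7), (3, 4), (3, 5), (3, 7)]
Unfold 3 (reflect across v@4): 24 holes -> [(0, 0), (0, 2), (0, 3), (0, 4), (0, 5), (0, 7), (1, 0), (1, 2), (1, 3), (1, 4), (1, 5), (1, 7), (2, 0), (2, 2), (2, 3), (2, 4), (2, 5), (2, 7), (3, 0), (3, 2), (3, 3), (3, 4), (3, 5), (3, 7)]

Answer: 24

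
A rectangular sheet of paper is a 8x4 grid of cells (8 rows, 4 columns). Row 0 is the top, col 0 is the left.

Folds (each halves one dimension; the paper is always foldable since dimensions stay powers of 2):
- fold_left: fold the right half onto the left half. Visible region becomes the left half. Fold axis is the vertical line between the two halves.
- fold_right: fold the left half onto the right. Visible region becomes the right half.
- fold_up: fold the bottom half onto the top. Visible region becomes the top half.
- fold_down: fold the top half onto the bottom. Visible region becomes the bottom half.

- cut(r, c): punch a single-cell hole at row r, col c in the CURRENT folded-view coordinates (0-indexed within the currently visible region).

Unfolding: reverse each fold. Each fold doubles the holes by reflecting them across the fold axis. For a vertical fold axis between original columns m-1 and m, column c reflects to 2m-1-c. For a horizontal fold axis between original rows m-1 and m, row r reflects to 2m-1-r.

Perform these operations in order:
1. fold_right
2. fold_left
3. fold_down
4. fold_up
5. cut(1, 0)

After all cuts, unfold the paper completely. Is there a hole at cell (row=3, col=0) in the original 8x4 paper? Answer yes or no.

Op 1 fold_right: fold axis v@2; visible region now rows[0,8) x cols[2,4) = 8x2
Op 2 fold_left: fold axis v@3; visible region now rows[0,8) x cols[2,3) = 8x1
Op 3 fold_down: fold axis h@4; visible region now rows[4,8) x cols[2,3) = 4x1
Op 4 fold_up: fold axis h@6; visible region now rows[4,6) x cols[2,3) = 2x1
Op 5 cut(1, 0): punch at orig (5,2); cuts so far [(5, 2)]; region rows[4,6) x cols[2,3) = 2x1
Unfold 1 (reflect across h@6): 2 holes -> [(5, 2), (6, 2)]
Unfold 2 (reflect across h@4): 4 holes -> [(1, 2), (2, 2), (5, 2), (6, 2)]
Unfold 3 (reflect across v@3): 8 holes -> [(1, 2), (1, 3), (2, 2), (2, 3), (5, 2), (5, 3), (6, 2), (6, 3)]
Unfold 4 (reflect across v@2): 16 holes -> [(1, 0), (1, 1), (1, 2), (1, 3), (2, 0), (2, 1), (2, 2), (2, 3), (5, 0), (5, 1), (5, 2), (5, 3), (6, 0), (6, 1), (6, 2), (6, 3)]
Holes: [(1, 0), (1, 1), (1, 2), (1, 3), (2, 0), (2, 1), (2, 2), (2, 3), (5, 0), (5, 1), (5, 2), (5, 3), (6, 0), (6, 1), (6, 2), (6, 3)]

Answer: no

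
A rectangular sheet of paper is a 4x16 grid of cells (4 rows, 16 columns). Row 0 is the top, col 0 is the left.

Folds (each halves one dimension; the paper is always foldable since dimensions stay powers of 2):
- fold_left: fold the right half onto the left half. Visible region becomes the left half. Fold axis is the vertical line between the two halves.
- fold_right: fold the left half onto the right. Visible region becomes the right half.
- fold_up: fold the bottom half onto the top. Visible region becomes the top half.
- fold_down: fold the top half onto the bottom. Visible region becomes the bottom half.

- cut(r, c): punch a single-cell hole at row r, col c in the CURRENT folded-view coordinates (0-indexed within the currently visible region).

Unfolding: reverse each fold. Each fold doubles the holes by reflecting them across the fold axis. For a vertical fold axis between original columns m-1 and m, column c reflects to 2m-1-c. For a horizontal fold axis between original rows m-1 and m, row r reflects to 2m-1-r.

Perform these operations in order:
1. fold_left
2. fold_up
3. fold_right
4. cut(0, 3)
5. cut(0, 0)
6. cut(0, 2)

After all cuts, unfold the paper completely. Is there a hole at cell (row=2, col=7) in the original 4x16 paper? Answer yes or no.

Answer: no

Derivation:
Op 1 fold_left: fold axis v@8; visible region now rows[0,4) x cols[0,8) = 4x8
Op 2 fold_up: fold axis h@2; visible region now rows[0,2) x cols[0,8) = 2x8
Op 3 fold_right: fold axis v@4; visible region now rows[0,2) x cols[4,8) = 2x4
Op 4 cut(0, 3): punch at orig (0,7); cuts so far [(0, 7)]; region rows[0,2) x cols[4,8) = 2x4
Op 5 cut(0, 0): punch at orig (0,4); cuts so far [(0, 4), (0, 7)]; region rows[0,2) x cols[4,8) = 2x4
Op 6 cut(0, 2): punch at orig (0,6); cuts so far [(0, 4), (0, 6), (0, 7)]; region rows[0,2) x cols[4,8) = 2x4
Unfold 1 (reflect across v@4): 6 holes -> [(0, 0), (0, 1), (0, 3), (0, 4), (0, 6), (0, 7)]
Unfold 2 (reflect across h@2): 12 holes -> [(0, 0), (0, 1), (0, 3), (0, 4), (0, 6), (0, 7), (3, 0), (3, 1), (3, 3), (3, 4), (3, 6), (3, 7)]
Unfold 3 (reflect across v@8): 24 holes -> [(0, 0), (0, 1), (0, 3), (0, 4), (0, 6), (0, 7), (0, 8), (0, 9), (0, 11), (0, 12), (0, 14), (0, 15), (3, 0), (3, 1), (3, 3), (3, 4), (3, 6), (3, 7), (3, 8), (3, 9), (3, 11), (3, 12), (3, 14), (3, 15)]
Holes: [(0, 0), (0, 1), (0, 3), (0, 4), (0, 6), (0, 7), (0, 8), (0, 9), (0, 11), (0, 12), (0, 14), (0, 15), (3, 0), (3, 1), (3, 3), (3, 4), (3, 6), (3, 7), (3, 8), (3, 9), (3, 11), (3, 12), (3, 14), (3, 15)]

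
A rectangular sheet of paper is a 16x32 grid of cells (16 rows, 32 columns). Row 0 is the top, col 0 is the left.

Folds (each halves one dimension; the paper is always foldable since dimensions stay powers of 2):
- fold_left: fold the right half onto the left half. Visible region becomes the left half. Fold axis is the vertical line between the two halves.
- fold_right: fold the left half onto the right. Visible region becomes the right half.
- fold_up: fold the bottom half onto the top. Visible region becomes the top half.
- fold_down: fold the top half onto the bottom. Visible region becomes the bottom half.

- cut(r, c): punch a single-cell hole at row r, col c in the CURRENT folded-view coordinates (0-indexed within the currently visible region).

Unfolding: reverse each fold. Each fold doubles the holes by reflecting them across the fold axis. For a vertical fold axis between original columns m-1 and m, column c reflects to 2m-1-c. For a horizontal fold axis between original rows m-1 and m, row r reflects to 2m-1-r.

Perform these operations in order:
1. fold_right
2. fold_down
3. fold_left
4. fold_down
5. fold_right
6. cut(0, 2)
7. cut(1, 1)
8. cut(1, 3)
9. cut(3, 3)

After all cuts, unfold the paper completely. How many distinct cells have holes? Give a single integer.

Op 1 fold_right: fold axis v@16; visible region now rows[0,16) x cols[16,32) = 16x16
Op 2 fold_down: fold axis h@8; visible region now rows[8,16) x cols[16,32) = 8x16
Op 3 fold_left: fold axis v@24; visible region now rows[8,16) x cols[16,24) = 8x8
Op 4 fold_down: fold axis h@12; visible region now rows[12,16) x cols[16,24) = 4x8
Op 5 fold_right: fold axis v@20; visible region now rows[12,16) x cols[20,24) = 4x4
Op 6 cut(0, 2): punch at orig (12,22); cuts so far [(12, 22)]; region rows[12,16) x cols[20,24) = 4x4
Op 7 cut(1, 1): punch at orig (13,21); cuts so far [(12, 22), (13, 21)]; region rows[12,16) x cols[20,24) = 4x4
Op 8 cut(1, 3): punch at orig (13,23); cuts so far [(12, 22), (13, 21), (13, 23)]; region rows[12,16) x cols[20,24) = 4x4
Op 9 cut(3, 3): punch at orig (15,23); cuts so far [(12, 22), (13, 21), (13, 23), (15, 23)]; region rows[12,16) x cols[20,24) = 4x4
Unfold 1 (reflect across v@20): 8 holes -> [(12, 17), (12, 22), (13, 16), (13, 18), (13, 21), (13, 23), (15, 16), (15, 23)]
Unfold 2 (reflect across h@12): 16 holes -> [(8, 16), (8, 23), (10, 16), (10, 18), (10, 21), (10, 23), (11, 17), (11, 22), (12, 17), (12, 22), (13, 16), (13, 18), (13, 21), (13, 23), (15, 16), (15, 23)]
Unfold 3 (reflect across v@24): 32 holes -> [(8, 16), (8, 23), (8, 24), (8, 31), (10, 16), (10, 18), (10, 21), (10, 23), (10, 24), (10, 26), (10, 29), (10, 31), (11, 17), (11, 22), (11, 25), (11, 30), (12, 17), (12, 22), (12, 25), (12, 30), (13, 16), (13, 18), (13, 21), (13, 23), (13, 24), (13, 26), (13, 29), (13, 31), (15, 16), (15, 23), (15, 24), (15, 31)]
Unfold 4 (reflect across h@8): 64 holes -> [(0, 16), (0, 23), (0, 24), (0, 31), (2, 16), (2, 18), (2, 21), (2, 23), (2, 24), (2, 26), (2, 29), (2, 31), (3, 17), (3, 22), (3, 25), (3, 30), (4, 17), (4, 22), (4, 25), (4, 30), (5, 16), (5, 18), (5, 21), (5, 23), (5, 24), (5, 26), (5, 29), (5, 31), (7, 16), (7, 23), (7, 24), (7, 31), (8, 16), (8, 23), (8, 24), (8, 31), (10, 16), (10, 18), (10, 21), (10, 23), (10, 24), (10, 26), (10, 29), (10, 31), (11, 17), (11, 22), (11, 25), (11, 30), (12, 17), (12, 22), (12, 25), (12, 30), (13, 16), (13, 18), (13, 21), (13, 23), (13, 24), (13, 26), (13, 29), (13, 31), (15, 16), (15, 23), (15, 24), (15, 31)]
Unfold 5 (reflect across v@16): 128 holes -> [(0, 0), (0, 7), (0, 8), (0, 15), (0, 16), (0, 23), (0, 24), (0, 31), (2, 0), (2, 2), (2, 5), (2, 7), (2, 8), (2, 10), (2, 13), (2, 15), (2, 16), (2, 18), (2, 21), (2, 23), (2, 24), (2, 26), (2, 29), (2, 31), (3, 1), (3, 6), (3, 9), (3, 14), (3, 17), (3, 22), (3, 25), (3, 30), (4, 1), (4, 6), (4, 9), (4, 14), (4, 17), (4, 22), (4, 25), (4, 30), (5, 0), (5, 2), (5, 5), (5, 7), (5, 8), (5, 10), (5, 13), (5, 15), (5, 16), (5, 18), (5, 21), (5, 23), (5, 24), (5, 26), (5, 29), (5, 31), (7, 0), (7, 7), (7, 8), (7, 15), (7, 16), (7, 23), (7, 24), (7, 31), (8, 0), (8, 7), (8, 8), (8, 15), (8, 16), (8, 23), (8, 24), (8, 31), (10, 0), (10, 2), (10, 5), (10, 7), (10, 8), (10, 10), (10, 13), (10, 15), (10, 16), (10, 18), (10, 21), (10, 23), (10, 24), (10, 26), (10, 29), (10, 31), (11, 1), (11, 6), (11, 9), (11, 14), (11, 17), (11, 22), (11, 25), (11, 30), (12, 1), (12, 6), (12, 9), (12, 14), (12, 17), (12, 22), (12, 25), (12, 30), (13, 0), (13, 2), (13, 5), (13, 7), (13, 8), (13, 10), (13, 13), (13, 15), (13, 16), (13, 18), (13, 21), (13, 23), (13, 24), (13, 26), (13, 29), (13, 31), (15, 0), (15, 7), (15, 8), (15, 15), (15, 16), (15, 23), (15, 24), (15, 31)]

Answer: 128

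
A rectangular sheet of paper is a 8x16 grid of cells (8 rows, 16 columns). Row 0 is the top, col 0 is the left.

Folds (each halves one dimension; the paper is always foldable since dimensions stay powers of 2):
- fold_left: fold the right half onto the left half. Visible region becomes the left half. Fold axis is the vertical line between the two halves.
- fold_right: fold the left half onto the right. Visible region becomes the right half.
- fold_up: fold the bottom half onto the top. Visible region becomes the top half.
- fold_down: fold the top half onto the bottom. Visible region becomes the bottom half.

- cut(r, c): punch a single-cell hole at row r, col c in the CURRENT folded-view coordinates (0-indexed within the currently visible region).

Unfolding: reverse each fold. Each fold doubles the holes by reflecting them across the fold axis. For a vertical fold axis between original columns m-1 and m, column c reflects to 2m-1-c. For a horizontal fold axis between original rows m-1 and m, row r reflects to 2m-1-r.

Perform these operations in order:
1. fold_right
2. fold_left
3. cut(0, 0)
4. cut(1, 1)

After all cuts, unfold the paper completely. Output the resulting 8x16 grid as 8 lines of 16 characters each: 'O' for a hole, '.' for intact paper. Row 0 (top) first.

Answer: O......OO......O
.O....O..O....O.
................
................
................
................
................
................

Derivation:
Op 1 fold_right: fold axis v@8; visible region now rows[0,8) x cols[8,16) = 8x8
Op 2 fold_left: fold axis v@12; visible region now rows[0,8) x cols[8,12) = 8x4
Op 3 cut(0, 0): punch at orig (0,8); cuts so far [(0, 8)]; region rows[0,8) x cols[8,12) = 8x4
Op 4 cut(1, 1): punch at orig (1,9); cuts so far [(0, 8), (1, 9)]; region rows[0,8) x cols[8,12) = 8x4
Unfold 1 (reflect across v@12): 4 holes -> [(0, 8), (0, 15), (1, 9), (1, 14)]
Unfold 2 (reflect across v@8): 8 holes -> [(0, 0), (0, 7), (0, 8), (0, 15), (1, 1), (1, 6), (1, 9), (1, 14)]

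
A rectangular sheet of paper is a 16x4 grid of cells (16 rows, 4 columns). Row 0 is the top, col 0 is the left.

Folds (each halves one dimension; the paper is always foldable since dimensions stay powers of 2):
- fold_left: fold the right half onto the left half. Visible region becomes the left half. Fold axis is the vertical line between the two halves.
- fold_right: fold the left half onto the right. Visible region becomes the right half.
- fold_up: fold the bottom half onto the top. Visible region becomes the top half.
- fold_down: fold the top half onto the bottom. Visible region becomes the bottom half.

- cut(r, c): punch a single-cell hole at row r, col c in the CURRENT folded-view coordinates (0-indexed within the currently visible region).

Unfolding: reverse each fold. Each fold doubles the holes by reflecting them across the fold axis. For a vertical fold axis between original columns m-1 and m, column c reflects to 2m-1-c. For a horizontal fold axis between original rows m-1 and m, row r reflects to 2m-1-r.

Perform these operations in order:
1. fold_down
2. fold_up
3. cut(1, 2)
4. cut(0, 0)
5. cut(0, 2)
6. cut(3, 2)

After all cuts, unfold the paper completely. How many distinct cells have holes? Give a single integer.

Op 1 fold_down: fold axis h@8; visible region now rows[8,16) x cols[0,4) = 8x4
Op 2 fold_up: fold axis h@12; visible region now rows[8,12) x cols[0,4) = 4x4
Op 3 cut(1, 2): punch at orig (9,2); cuts so far [(9, 2)]; region rows[8,12) x cols[0,4) = 4x4
Op 4 cut(0, 0): punch at orig (8,0); cuts so far [(8, 0), (9, 2)]; region rows[8,12) x cols[0,4) = 4x4
Op 5 cut(0, 2): punch at orig (8,2); cuts so far [(8, 0), (8, 2), (9, 2)]; region rows[8,12) x cols[0,4) = 4x4
Op 6 cut(3, 2): punch at orig (11,2); cuts so far [(8, 0), (8, 2), (9, 2), (11, 2)]; region rows[8,12) x cols[0,4) = 4x4
Unfold 1 (reflect across h@12): 8 holes -> [(8, 0), (8, 2), (9, 2), (11, 2), (12, 2), (14, 2), (15, 0), (15, 2)]
Unfold 2 (reflect across h@8): 16 holes -> [(0, 0), (0, 2), (1, 2), (3, 2), (4, 2), (6, 2), (7, 0), (7, 2), (8, 0), (8, 2), (9, 2), (11, 2), (12, 2), (14, 2), (15, 0), (15, 2)]

Answer: 16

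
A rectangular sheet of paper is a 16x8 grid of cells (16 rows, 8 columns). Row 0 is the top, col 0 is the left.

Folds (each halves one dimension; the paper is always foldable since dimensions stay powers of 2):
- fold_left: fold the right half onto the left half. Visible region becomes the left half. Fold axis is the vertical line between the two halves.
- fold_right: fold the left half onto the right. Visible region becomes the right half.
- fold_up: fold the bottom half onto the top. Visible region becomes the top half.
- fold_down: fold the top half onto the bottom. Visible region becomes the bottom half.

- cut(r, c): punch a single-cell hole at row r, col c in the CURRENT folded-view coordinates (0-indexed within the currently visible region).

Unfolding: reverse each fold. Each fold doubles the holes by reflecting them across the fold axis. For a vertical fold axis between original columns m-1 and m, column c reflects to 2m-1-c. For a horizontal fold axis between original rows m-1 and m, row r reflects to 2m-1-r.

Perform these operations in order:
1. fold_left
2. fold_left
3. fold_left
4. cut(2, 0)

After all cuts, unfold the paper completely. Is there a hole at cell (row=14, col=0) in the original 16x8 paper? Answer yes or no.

Answer: no

Derivation:
Op 1 fold_left: fold axis v@4; visible region now rows[0,16) x cols[0,4) = 16x4
Op 2 fold_left: fold axis v@2; visible region now rows[0,16) x cols[0,2) = 16x2
Op 3 fold_left: fold axis v@1; visible region now rows[0,16) x cols[0,1) = 16x1
Op 4 cut(2, 0): punch at orig (2,0); cuts so far [(2, 0)]; region rows[0,16) x cols[0,1) = 16x1
Unfold 1 (reflect across v@1): 2 holes -> [(2, 0), (2, 1)]
Unfold 2 (reflect across v@2): 4 holes -> [(2, 0), (2, 1), (2, 2), (2, 3)]
Unfold 3 (reflect across v@4): 8 holes -> [(2, 0), (2, 1), (2, 2), (2, 3), (2, 4), (2, 5), (2, 6), (2, 7)]
Holes: [(2, 0), (2, 1), (2, 2), (2, 3), (2, 4), (2, 5), (2, 6), (2, 7)]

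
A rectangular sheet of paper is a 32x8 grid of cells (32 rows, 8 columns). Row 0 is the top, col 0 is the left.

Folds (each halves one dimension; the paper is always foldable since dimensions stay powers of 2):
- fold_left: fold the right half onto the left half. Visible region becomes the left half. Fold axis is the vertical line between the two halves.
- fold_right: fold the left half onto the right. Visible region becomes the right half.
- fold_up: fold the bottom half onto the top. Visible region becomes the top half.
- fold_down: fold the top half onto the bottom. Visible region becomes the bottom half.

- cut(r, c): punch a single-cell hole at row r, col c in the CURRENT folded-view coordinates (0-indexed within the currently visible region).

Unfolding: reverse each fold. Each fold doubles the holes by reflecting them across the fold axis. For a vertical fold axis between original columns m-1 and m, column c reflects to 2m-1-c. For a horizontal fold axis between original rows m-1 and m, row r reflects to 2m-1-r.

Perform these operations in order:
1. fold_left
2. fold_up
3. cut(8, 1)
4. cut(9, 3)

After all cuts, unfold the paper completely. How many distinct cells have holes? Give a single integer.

Op 1 fold_left: fold axis v@4; visible region now rows[0,32) x cols[0,4) = 32x4
Op 2 fold_up: fold axis h@16; visible region now rows[0,16) x cols[0,4) = 16x4
Op 3 cut(8, 1): punch at orig (8,1); cuts so far [(8, 1)]; region rows[0,16) x cols[0,4) = 16x4
Op 4 cut(9, 3): punch at orig (9,3); cuts so far [(8, 1), (9, 3)]; region rows[0,16) x cols[0,4) = 16x4
Unfold 1 (reflect across h@16): 4 holes -> [(8, 1), (9, 3), (22, 3), (23, 1)]
Unfold 2 (reflect across v@4): 8 holes -> [(8, 1), (8, 6), (9, 3), (9, 4), (22, 3), (22, 4), (23, 1), (23, 6)]

Answer: 8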